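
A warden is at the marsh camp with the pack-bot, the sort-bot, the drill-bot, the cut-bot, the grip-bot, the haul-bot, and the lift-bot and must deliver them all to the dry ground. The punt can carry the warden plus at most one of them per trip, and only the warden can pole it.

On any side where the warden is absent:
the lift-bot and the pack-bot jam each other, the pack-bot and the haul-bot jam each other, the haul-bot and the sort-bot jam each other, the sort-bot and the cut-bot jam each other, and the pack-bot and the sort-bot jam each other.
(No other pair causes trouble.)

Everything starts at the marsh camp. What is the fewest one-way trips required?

impossible

Whatever the first load, the items left behind include a forbidden pair without the warden. No opening move is safe, so no plan exists.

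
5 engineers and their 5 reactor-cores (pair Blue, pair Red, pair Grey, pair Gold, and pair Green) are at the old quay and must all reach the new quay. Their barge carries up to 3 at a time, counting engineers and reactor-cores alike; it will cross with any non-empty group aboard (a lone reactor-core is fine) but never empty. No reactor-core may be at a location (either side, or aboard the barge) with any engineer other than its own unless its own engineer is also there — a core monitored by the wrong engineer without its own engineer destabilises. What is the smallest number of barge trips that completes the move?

Counting alone: each trip to the new quay takes at most 3 across and each return brings at least 1 back, so after t trips out (and t−1 returns) at most 3t − (t−1) of the 10 are across; that first reaches 10 at t = 5, so at least 9 crossings are needed.
The safety rule pushes this higher. Following every safe sequence of crossings, the most of the 10 that can be at the new quay as the barge arrives there on crossing 9 is 9 — never all 10.
So no plan with fewer than 11 crossings exists, and this one achieves 11:
1. engineer Blue and reactor-core Blue cross → the new quay.
2. engineer Blue crosses ← the old quay.
3. reactor-core Gold, reactor-core Grey, and reactor-core Red cross → the new quay.
4. reactor-core Blue crosses ← the old quay.
5. engineer Gold, engineer Grey, and engineer Red cross → the new quay.
6. engineer Red and reactor-core Red cross ← the old quay.
7. engineer Blue, engineer Green, and engineer Red cross → the new quay.
8. reactor-core Grey crosses ← the old quay.
9. reactor-core Blue and reactor-core Red cross → the new quay.
10. reactor-core Blue crosses ← the old quay.
11. reactor-core Blue, reactor-core Green, and reactor-core Grey cross → the new quay.

11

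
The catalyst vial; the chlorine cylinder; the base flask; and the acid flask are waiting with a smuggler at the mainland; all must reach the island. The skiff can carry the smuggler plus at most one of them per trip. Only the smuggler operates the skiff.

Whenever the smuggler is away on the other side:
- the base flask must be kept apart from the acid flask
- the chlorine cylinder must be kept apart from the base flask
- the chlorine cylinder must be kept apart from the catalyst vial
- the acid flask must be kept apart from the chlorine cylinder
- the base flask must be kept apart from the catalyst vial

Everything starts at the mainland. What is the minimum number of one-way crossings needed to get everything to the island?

impossible

Whatever the first load, the items left behind include a forbidden pair without the smuggler. No opening move is safe, so no plan exists.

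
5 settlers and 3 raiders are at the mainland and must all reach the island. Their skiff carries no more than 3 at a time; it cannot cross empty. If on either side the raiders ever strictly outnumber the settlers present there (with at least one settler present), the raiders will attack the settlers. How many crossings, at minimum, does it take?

Counting alone: each trip to the island takes at most 3 across and each return brings at least 1 back, so after t trips out (and t−1 returns) at most 3t − (t−1) of the 8 are across; that first reaches 8 at t = 4, so at least 7 crossings are needed.
The plan below uses exactly 7 crossings, so it is optimal:
1. 2 raiders → the island.  (the mainland: 5S 1R; the island: 0S 2R)
2. 1 raider ← the mainland.  (the mainland: 5S 2R; the island: 0S 1R)
3. 2 settlers and 1 raider → the island.  (the mainland: 3S 1R; the island: 2S 2R)
4. 1 raider ← the mainland.  (the mainland: 3S 2R; the island: 2S 1R)
5. 1 settler and 2 raiders → the island.  (the mainland: 2S 0R; the island: 3S 3R)
6. 1 raider ← the mainland.  (the mainland: 2S 1R; the island: 3S 2R)
7. 2 settlers and 1 raider → the island.  (the mainland: 0S 0R; the island: 5S 3R)

7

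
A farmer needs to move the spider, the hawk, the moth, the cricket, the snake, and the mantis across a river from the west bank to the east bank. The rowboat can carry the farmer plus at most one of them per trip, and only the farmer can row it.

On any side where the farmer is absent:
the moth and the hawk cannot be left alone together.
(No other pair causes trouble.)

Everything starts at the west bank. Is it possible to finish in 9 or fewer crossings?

No

Counting alone: the farmer can take at most 1 across per trip to the east bank, so moving all 6 needs at least 6 loaded trips out, with a return between consecutive ones — at least 11 crossings.
Since 9 < 11, 9 crossings cannot be enough. (The shortest complete plan in fact takes 11:)
1. Farmer goes to the east bank with the hawk.  [the west bank: the cricket, the mantis, the moth, the snake, the spider | the east bank: the hawk]
2. Farmer goes back to the west bank alone.  [the west bank: the cricket, the mantis, the moth, the snake, the spider | the east bank: the hawk]
3. Farmer goes to the east bank with the spider.  [the west bank: the cricket, the mantis, the moth, the snake | the east bank: the hawk, the spider]
4. Farmer goes back to the west bank alone.  [the west bank: the cricket, the mantis, the moth, the snake | the east bank: the hawk, the spider]
5. Farmer goes to the east bank with the cricket.  [the west bank: the mantis, the moth, the snake | the east bank: the cricket, the hawk, the spider]
6. Farmer goes back to the west bank alone.  [the west bank: the mantis, the moth, the snake | the east bank: the cricket, the hawk, the spider]
7. Farmer goes to the east bank with the snake.  [the west bank: the mantis, the moth | the east bank: the cricket, the hawk, the snake, the spider]
8. Farmer goes back to the west bank alone.  [the west bank: the mantis, the moth | the east bank: the cricket, the hawk, the snake, the spider]
9. Farmer goes to the east bank with the mantis.  [the west bank: the moth | the east bank: the cricket, the hawk, the mantis, the snake, the spider]
10. Farmer goes back to the west bank alone.  [the west bank: the moth | the east bank: the cricket, the hawk, the mantis, the snake, the spider]
11. Farmer goes to the east bank with the moth.  [the west bank: — | the east bank: the cricket, the hawk, the mantis, the moth, the snake, the spider]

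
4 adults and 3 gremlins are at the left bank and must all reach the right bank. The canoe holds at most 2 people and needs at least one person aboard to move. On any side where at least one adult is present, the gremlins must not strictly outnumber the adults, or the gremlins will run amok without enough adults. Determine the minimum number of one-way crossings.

Counting alone: each trip to the right bank takes at most 2 across and each return brings at least 1 back, so after t trips out (and t−1 returns) at most 2t − (t−1) of the 7 are across; that first reaches 7 at t = 6, so at least 11 crossings are needed.
The plan below uses exactly 11 crossings, so it is optimal:
1. 2 gremlins → the right bank.  (the left bank: 4A 1G; the right bank: 0A 2G)
2. 1 gremlin ← the left bank.  (the left bank: 4A 2G; the right bank: 0A 1G)
3. 2 gremlins → the right bank.  (the left bank: 4A 0G; the right bank: 0A 3G)
4. 1 gremlin ← the left bank.  (the left bank: 4A 1G; the right bank: 0A 2G)
5. 2 adults → the right bank.  (the left bank: 2A 1G; the right bank: 2A 2G)
6. 1 gremlin ← the left bank.  (the left bank: 2A 2G; the right bank: 2A 1G)
7. 1 adult and 1 gremlin → the right bank.  (the left bank: 1A 1G; the right bank: 3A 2G)
8. 1 adult ← the left bank.  (the left bank: 2A 1G; the right bank: 2A 2G)
9. 1 adult and 1 gremlin → the right bank.  (the left bank: 1A 0G; the right bank: 3A 3G)
10. 1 gremlin ← the left bank.  (the left bank: 1A 1G; the right bank: 3A 2G)
11. 1 adult and 1 gremlin → the right bank.  (the left bank: 0A 0G; the right bank: 4A 3G)

11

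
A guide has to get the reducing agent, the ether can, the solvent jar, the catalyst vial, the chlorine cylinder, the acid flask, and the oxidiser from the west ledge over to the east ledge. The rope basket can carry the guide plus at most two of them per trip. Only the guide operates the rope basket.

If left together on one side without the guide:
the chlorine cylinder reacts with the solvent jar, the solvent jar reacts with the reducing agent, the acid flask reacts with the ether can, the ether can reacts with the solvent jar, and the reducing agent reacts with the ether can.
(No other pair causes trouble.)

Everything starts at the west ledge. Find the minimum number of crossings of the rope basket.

11

Counting alone: the guide can take at most 2 across per trip to the east ledge, so moving all 7 needs at least 4 loaded trips out, with a return between consecutive ones — at least 7 crossings.
The safety rule pushes this higher. Following every safe sequence of crossings, the most of the 7 that can be at the east ledge as the rope basket arrives there on crossings 7, 9 is 5, 6 respectively — never all 7.
So no plan with fewer than 11 crossings exists, and this one achieves 11:
1. Guide goes to the east ledge with the ether can and the solvent jar.
2. Guide goes back to the west ledge with the ether can.
3. Guide goes to the east ledge with the acid flask and the reducing agent.
4. Guide goes back to the west ledge with the reducing agent.
5. Guide goes to the east ledge with the catalyst vial and the reducing agent.
6. Guide goes back to the west ledge with the reducing agent.
7. Guide goes to the east ledge with the chlorine cylinder and the reducing agent.
8. Guide goes back to the west ledge with the solvent jar.
9. Guide goes to the east ledge with the ether can and the oxidiser.
10. Guide goes back to the west ledge with the ether can.
11. Guide goes to the east ledge with the ether can and the solvent jar.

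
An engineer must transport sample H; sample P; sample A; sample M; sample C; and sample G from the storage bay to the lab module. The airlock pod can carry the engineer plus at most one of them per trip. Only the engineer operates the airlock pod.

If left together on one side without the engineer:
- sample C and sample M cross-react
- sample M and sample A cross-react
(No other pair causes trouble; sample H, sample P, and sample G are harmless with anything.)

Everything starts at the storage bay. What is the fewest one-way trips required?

Counting alone: the engineer can take at most 1 across per trip to the lab module, so moving all 6 needs at least 6 loaded trips out, with a return between consecutive ones — at least 11 crossings.
The safety rule pushes this higher. Following every safe sequence of crossings, the most of the 6 that can be at the lab module as the airlock pod arrives there on crossing 11 is 5 — never all 6.
So no plan with fewer than 13 crossings exists, and this one achieves 13:
1. Engineer goes to the lab module with sample M.  [the storage bay: sample A, sample C, sample G, sample H, sample P | the lab module: sample M]
2. Engineer goes back to the storage bay alone.  [the storage bay: sample A, sample C, sample G, sample H, sample P | the lab module: sample M]
3. Engineer goes to the lab module with sample H.  [the storage bay: sample A, sample C, sample G, sample P | the lab module: sample H, sample M]
4. Engineer goes back to the storage bay alone.  [the storage bay: sample A, sample C, sample G, sample P | the lab module: sample H, sample M]
5. Engineer goes to the lab module with sample P.  [the storage bay: sample A, sample C, sample G | the lab module: sample H, sample M, sample P]
6. Engineer goes back to the storage bay alone.  [the storage bay: sample A, sample C, sample G | the lab module: sample H, sample M, sample P]
7. Engineer goes to the lab module with sample A.  [the storage bay: sample C, sample G | the lab module: sample A, sample H, sample M, sample P]
8. Engineer goes back to the storage bay with sample M.  [the storage bay: sample C, sample G, sample M | the lab module: sample A, sample H, sample P]
9. Engineer goes to the lab module with sample C.  [the storage bay: sample G, sample M | the lab module: sample A, sample C, sample H, sample P]
10. Engineer goes back to the storage bay alone.  [the storage bay: sample G, sample M | the lab module: sample A, sample C, sample H, sample P]
11. Engineer goes to the lab module with sample G.  [the storage bay: sample M | the lab module: sample A, sample C, sample G, sample H, sample P]
12. Engineer goes back to the storage bay alone.  [the storage bay: sample M | the lab module: sample A, sample C, sample G, sample H, sample P]
13. Engineer goes to the lab module with sample M.  [the storage bay: — | the lab module: sample A, sample C, sample G, sample H, sample M, sample P]

13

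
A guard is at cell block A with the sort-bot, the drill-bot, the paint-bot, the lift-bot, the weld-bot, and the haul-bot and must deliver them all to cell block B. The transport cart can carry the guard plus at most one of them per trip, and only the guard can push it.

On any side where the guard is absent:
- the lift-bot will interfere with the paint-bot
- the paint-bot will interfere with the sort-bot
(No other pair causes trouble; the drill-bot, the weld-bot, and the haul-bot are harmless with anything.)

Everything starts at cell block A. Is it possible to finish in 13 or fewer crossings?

Yes

Yes — this plan uses 13 crossings (≤ 13):
1. Guard goes to cell block B with the paint-bot.
2. Guard goes back to cell block A alone.
3. Guard goes to cell block B with the sort-bot.
4. Guard goes back to cell block A with the paint-bot.
5. Guard goes to cell block B with the lift-bot.
6. Guard goes back to cell block A alone.
7. Guard goes to cell block B with the drill-bot.
8. Guard goes back to cell block A alone.
9. Guard goes to cell block B with the weld-bot.
10. Guard goes back to cell block A alone.
11. Guard goes to cell block B with the haul-bot.
12. Guard goes back to cell block A alone.
13. Guard goes to cell block B with the paint-bot.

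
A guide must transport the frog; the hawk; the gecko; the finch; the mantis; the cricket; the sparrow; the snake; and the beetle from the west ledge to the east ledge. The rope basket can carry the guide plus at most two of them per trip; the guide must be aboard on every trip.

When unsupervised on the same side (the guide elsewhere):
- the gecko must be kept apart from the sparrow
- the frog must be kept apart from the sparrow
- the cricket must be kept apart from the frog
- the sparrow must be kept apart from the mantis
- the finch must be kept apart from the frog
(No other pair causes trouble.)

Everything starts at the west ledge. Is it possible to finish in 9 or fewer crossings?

Counting alone: the guide can take at most 2 across per trip to the east ledge, so moving all 9 needs at least 5 loaded trips out, with a return between consecutive ones — at least 9 crossings.
The safety rule pushes this higher. Following every safe sequence of crossings, the most of the 9 that can be at the east ledge as the rope basket arrives there on crossing 9 is 8 — never all 9.
So the move cannot be finished within 9 crossings. (The shortest complete plan takes 11:)
1. Guide goes to the east ledge with the frog and the sparrow.
2. Guide goes back to the west ledge with the frog.
3. Guide goes to the east ledge with the frog and the hawk.
4. Guide goes back to the west ledge with the frog.
5. Guide goes to the east ledge with the cricket and the finch.
6. Guide goes back to the west ledge alone.
7. Guide goes to the east ledge with the beetle and the snake.
8. Guide goes back to the west ledge alone.
9. Guide goes to the east ledge with the gecko and the mantis.
10. Guide goes back to the west ledge with the sparrow.
11. Guide goes to the east ledge with the frog and the sparrow.

No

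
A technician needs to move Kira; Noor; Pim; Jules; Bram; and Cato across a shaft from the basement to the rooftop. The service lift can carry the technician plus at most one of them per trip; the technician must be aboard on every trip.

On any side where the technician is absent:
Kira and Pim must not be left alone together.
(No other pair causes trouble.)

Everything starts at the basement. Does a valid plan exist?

1. Technician goes to the rooftop with Kira.  [the basement: Bram, Cato, Jules, Noor, Pim | the rooftop: Kira]
2. Technician goes back to the basement alone.  [the basement: Bram, Cato, Jules, Noor, Pim | the rooftop: Kira]
3. Technician goes to the rooftop with Noor.  [the basement: Bram, Cato, Jules, Pim | the rooftop: Kira, Noor]
4. Technician goes back to the basement alone.  [the basement: Bram, Cato, Jules, Pim | the rooftop: Kira, Noor]
5. Technician goes to the rooftop with Jules.  [the basement: Bram, Cato, Pim | the rooftop: Jules, Kira, Noor]
6. Technician goes back to the basement alone.  [the basement: Bram, Cato, Pim | the rooftop: Jules, Kira, Noor]
7. Technician goes to the rooftop with Bram.  [the basement: Cato, Pim | the rooftop: Bram, Jules, Kira, Noor]
8. Technician goes back to the basement alone.  [the basement: Cato, Pim | the rooftop: Bram, Jules, Kira, Noor]
9. Technician goes to the rooftop with Cato.  [the basement: Pim | the rooftop: Bram, Cato, Jules, Kira, Noor]
10. Technician goes back to the basement alone.  [the basement: Pim | the rooftop: Bram, Cato, Jules, Kira, Noor]
11. Technician goes to the rooftop with Pim.  [the basement: — | the rooftop: Bram, Cato, Jules, Kira, Noor, Pim]

Yes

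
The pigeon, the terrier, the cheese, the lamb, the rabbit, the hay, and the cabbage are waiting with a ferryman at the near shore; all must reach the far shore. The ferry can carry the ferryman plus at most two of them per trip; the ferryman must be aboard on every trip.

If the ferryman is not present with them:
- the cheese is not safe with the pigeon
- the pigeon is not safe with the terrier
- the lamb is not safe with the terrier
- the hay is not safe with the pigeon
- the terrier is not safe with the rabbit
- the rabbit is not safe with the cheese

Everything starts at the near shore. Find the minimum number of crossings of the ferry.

impossible

Whatever the first load, the items left behind include a forbidden pair without the ferryman. No opening move is safe, so no plan exists.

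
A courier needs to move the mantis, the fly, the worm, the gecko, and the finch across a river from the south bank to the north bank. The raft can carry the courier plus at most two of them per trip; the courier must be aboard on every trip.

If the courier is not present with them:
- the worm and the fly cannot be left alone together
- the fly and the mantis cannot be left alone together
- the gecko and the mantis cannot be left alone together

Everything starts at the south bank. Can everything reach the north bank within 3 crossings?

Counting alone: the courier can take at most 2 across per trip to the north bank, so moving all 5 needs at least 3 loaded trips out, with a return between consecutive ones — at least 5 crossings.
Since 3 < 5, 3 crossings cannot be enough. (The shortest complete plan in fact takes 5:)
1. Courier goes to the north bank with the fly and the mantis.  [the south bank: the finch, the gecko, the worm | the north bank: the fly, the mantis]
2. Courier goes back to the south bank with the mantis.  [the south bank: the finch, the gecko, the mantis, the worm | the north bank: the fly]
3. Courier goes to the north bank with the finch and the gecko.  [the south bank: the mantis, the worm | the north bank: the finch, the fly, the gecko]
4. Courier goes back to the south bank alone.  [the south bank: the mantis, the worm | the north bank: the finch, the fly, the gecko]
5. Courier goes to the north bank with the mantis and the worm.  [the south bank: — | the north bank: the finch, the fly, the gecko, the mantis, the worm]

No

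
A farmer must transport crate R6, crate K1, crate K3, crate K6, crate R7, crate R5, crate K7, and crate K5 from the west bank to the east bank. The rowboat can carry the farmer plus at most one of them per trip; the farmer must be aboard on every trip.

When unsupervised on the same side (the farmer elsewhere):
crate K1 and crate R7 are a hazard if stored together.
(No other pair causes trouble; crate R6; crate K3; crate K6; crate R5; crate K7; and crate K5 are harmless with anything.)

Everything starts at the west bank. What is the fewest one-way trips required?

15

Counting alone: the farmer can take at most 1 across per trip to the east bank, so moving all 8 needs at least 8 loaded trips out, with a return between consecutive ones — at least 15 crossings.
The plan below uses exactly 15 crossings, so it is optimal:
1. Farmer goes to the east bank with crate K1.
2. Farmer goes back to the west bank alone.
3. Farmer goes to the east bank with crate R6.
4. Farmer goes back to the west bank alone.
5. Farmer goes to the east bank with crate K3.
6. Farmer goes back to the west bank alone.
7. Farmer goes to the east bank with crate K6.
8. Farmer goes back to the west bank alone.
9. Farmer goes to the east bank with crate R5.
10. Farmer goes back to the west bank alone.
11. Farmer goes to the east bank with crate K7.
12. Farmer goes back to the west bank alone.
13. Farmer goes to the east bank with crate K5.
14. Farmer goes back to the west bank alone.
15. Farmer goes to the east bank with crate R7.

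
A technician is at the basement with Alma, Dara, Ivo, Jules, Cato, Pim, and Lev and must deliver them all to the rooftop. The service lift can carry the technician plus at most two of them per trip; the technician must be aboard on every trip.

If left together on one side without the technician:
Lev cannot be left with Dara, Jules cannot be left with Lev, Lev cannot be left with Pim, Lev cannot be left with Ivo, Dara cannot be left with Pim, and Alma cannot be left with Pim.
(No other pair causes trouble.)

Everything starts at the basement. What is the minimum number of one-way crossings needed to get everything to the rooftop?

11

Counting alone: the technician can take at most 2 across per trip to the rooftop, so moving all 7 needs at least 4 loaded trips out, with a return between consecutive ones — at least 7 crossings.
The safety rule pushes this higher. Following every safe sequence of crossings, the most of the 7 that can be at the rooftop as the service lift arrives there on crossings 7, 9 is 5, 6 respectively — never all 7.
So no plan with fewer than 11 crossings exists, and this one achieves 11:
1. Technician goes to the rooftop with Lev and Pim.  [the basement: Alma, Cato, Dara, Ivo, Jules | the rooftop: Lev, Pim]
2. Technician goes back to the basement with Pim.  [the basement: Alma, Cato, Dara, Ivo, Jules, Pim | the rooftop: Lev]
3. Technician goes to the rooftop with Alma and Dara.  [the basement: Cato, Ivo, Jules, Pim | the rooftop: Alma, Dara, Lev]
4. Technician goes back to the basement with Dara.  [the basement: Cato, Dara, Ivo, Jules, Pim | the rooftop: Alma, Lev]
5. Technician goes to the rooftop with Dara and Ivo.  [the basement: Cato, Jules, Pim | the rooftop: Alma, Dara, Ivo, Lev]
6. Technician goes back to the basement with Lev.  [the basement: Cato, Jules, Lev, Pim | the rooftop: Alma, Dara, Ivo]
7. Technician goes to the rooftop with Jules and Pim.  [the basement: Cato, Lev | the rooftop: Alma, Dara, Ivo, Jules, Pim]
8. Technician goes back to the basement with Pim.  [the basement: Cato, Lev, Pim | the rooftop: Alma, Dara, Ivo, Jules]
9. Technician goes to the rooftop with Cato and Pim.  [the basement: Lev | the rooftop: Alma, Cato, Dara, Ivo, Jules, Pim]
10. Technician goes back to the basement with Pim.  [the basement: Lev, Pim | the rooftop: Alma, Cato, Dara, Ivo, Jules]
11. Technician goes to the rooftop with Lev and Pim.  [the basement: — | the rooftop: Alma, Cato, Dara, Ivo, Jules, Lev, Pim]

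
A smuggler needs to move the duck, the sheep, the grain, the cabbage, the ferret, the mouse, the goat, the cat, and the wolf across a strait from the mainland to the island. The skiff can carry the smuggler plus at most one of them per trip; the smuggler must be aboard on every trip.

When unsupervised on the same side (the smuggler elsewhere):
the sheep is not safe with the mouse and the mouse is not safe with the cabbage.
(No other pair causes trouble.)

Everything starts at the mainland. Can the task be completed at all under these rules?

1. Smuggler goes to the island with the mouse.  [the mainland: the cabbage, the cat, the duck, the ferret, the goat, the grain, the sheep, the wolf | the island: the mouse]
2. Smuggler goes back to the mainland alone.  [the mainland: the cabbage, the cat, the duck, the ferret, the goat, the grain, the sheep, the wolf | the island: the mouse]
3. Smuggler goes to the island with the duck.  [the mainland: the cabbage, the cat, the ferret, the goat, the grain, the sheep, the wolf | the island: the duck, the mouse]
4. Smuggler goes back to the mainland alone.  [the mainland: the cabbage, the cat, the ferret, the goat, the grain, the sheep, the wolf | the island: the duck, the mouse]
5. Smuggler goes to the island with the sheep.  [the mainland: the cabbage, the cat, the ferret, the goat, the grain, the wolf | the island: the duck, the mouse, the sheep]
6. Smuggler goes back to the mainland with the mouse.  [the mainland: the cabbage, the cat, the ferret, the goat, the grain, the mouse, the wolf | the island: the duck, the sheep]
7. Smuggler goes to the island with the cabbage.  [the mainland: the cat, the ferret, the goat, the grain, the mouse, the wolf | the island: the cabbage, the duck, the sheep]
8. Smuggler goes back to the mainland alone.  [the mainland: the cat, the ferret, the goat, the grain, the mouse, the wolf | the island: the cabbage, the duck, the sheep]
9. Smuggler goes to the island with the grain.  [the mainland: the cat, the ferret, the goat, the mouse, the wolf | the island: the cabbage, the duck, the grain, the sheep]
10. Smuggler goes back to the mainland alone.  [the mainland: the cat, the ferret, the goat, the mouse, the wolf | the island: the cabbage, the duck, the grain, the sheep]
11. Smuggler goes to the island with the ferret.  [the mainland: the cat, the goat, the mouse, the wolf | the island: the cabbage, the duck, the ferret, the grain, the sheep]
12. Smuggler goes back to the mainland alone.  [the mainland: the cat, the goat, the mouse, the wolf | the island: the cabbage, the duck, the ferret, the grain, the sheep]
13. Smuggler goes to the island with the goat.  [the mainland: the cat, the mouse, the wolf | the island: the cabbage, the duck, the ferret, the goat, the grain, the sheep]
14. Smuggler goes back to the mainland alone.  [the mainland: the cat, the mouse, the wolf | the island: the cabbage, the duck, the ferret, the goat, the grain, the sheep]
15. Smuggler goes to the island with the cat.  [the mainland: the mouse, the wolf | the island: the cabbage, the cat, the duck, the ferret, the goat, the grain, the sheep]
16. Smuggler goes back to the mainland alone.  [the mainland: the mouse, the wolf | the island: the cabbage, the cat, the duck, the ferret, the goat, the grain, the sheep]
17. Smuggler goes to the island with the wolf.  [the mainland: the mouse | the island: the cabbage, the cat, the duck, the ferret, the goat, the grain, the sheep, the wolf]
18. Smuggler goes back to the mainland alone.  [the mainland: the mouse | the island: the cabbage, the cat, the duck, the ferret, the goat, the grain, the sheep, the wolf]
19. Smuggler goes to the island with the mouse.  [the mainland: — | the island: the cabbage, the cat, the duck, the ferret, the goat, the grain, the mouse, the sheep, the wolf]

Yes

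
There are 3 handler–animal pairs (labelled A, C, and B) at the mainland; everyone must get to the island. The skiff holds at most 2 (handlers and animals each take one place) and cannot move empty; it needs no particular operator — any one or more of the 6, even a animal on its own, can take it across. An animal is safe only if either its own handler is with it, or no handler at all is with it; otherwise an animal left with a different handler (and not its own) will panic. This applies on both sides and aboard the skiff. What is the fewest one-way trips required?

Counting alone: each trip to the island takes at most 2 across and each return brings at least 1 back, so after t trips out (and t−1 returns) at most 2t − (t−1) of the 6 are across; that first reaches 6 at t = 5, so at least 9 crossings are needed.
The safety rule pushes this higher. Following every safe sequence of crossings, the most of the 6 that can be at the island as the skiff arrives there on crossing 9 is 5 — never all 6.
So no plan with fewer than 11 crossings exists, and this one achieves 11:
1. animal A and handler A cross → the island.
2. handler A crosses ← the mainland.
3. animal B and animal C cross → the island.
4. animal A crosses ← the mainland.
5. handler B and handler C cross → the island.
6. animal C and handler C cross ← the mainland.
7. handler A and handler C cross → the island.
8. animal B crosses ← the mainland.
9. animal A and animal C cross → the island.
10. handler B crosses ← the mainland.
11. animal B and handler B cross → the island.

11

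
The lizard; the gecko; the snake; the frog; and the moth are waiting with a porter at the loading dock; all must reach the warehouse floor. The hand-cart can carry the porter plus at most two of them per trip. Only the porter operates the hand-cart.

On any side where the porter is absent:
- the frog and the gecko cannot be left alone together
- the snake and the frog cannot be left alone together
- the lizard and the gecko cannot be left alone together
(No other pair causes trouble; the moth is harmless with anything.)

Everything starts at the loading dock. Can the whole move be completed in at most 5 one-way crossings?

Yes

Yes — this plan uses 5 crossings (≤ 5):
1. Porter goes to the warehouse floor with the frog and the lizard.  [the loading dock: the gecko, the moth, the snake | the warehouse floor: the frog, the lizard]
2. Porter goes back to the loading dock alone.  [the loading dock: the gecko, the moth, the snake | the warehouse floor: the frog, the lizard]
3. Porter goes to the warehouse floor with the moth.  [the loading dock: the gecko, the snake | the warehouse floor: the frog, the lizard, the moth]
4. Porter goes back to the loading dock alone.  [the loading dock: the gecko, the snake | the warehouse floor: the frog, the lizard, the moth]
5. Porter goes to the warehouse floor with the gecko and the snake.  [the loading dock: — | the warehouse floor: the frog, the gecko, the lizard, the moth, the snake]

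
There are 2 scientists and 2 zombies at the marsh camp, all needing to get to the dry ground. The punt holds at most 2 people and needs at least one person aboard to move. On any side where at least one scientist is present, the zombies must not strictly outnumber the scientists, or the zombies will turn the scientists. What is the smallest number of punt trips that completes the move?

5

Counting alone: each trip to the dry ground takes at most 2 across and each return brings at least 1 back, so after t trips out (and t−1 returns) at most 2t − (t−1) of the 4 are across; that first reaches 4 at t = 3, so at least 5 crossings are needed.
The plan below uses exactly 5 crossings, so it is optimal:
1. 2 zombies → the dry ground.  (the marsh camp: 2S 0Z; the dry ground: 0S 2Z)
2. 1 zombie ← the marsh camp.  (the marsh camp: 2S 1Z; the dry ground: 0S 1Z)
3. 2 scientists → the dry ground.  (the marsh camp: 0S 1Z; the dry ground: 2S 1Z)
4. 1 zombie ← the marsh camp.  (the marsh camp: 0S 2Z; the dry ground: 2S 0Z)
5. 2 zombies → the dry ground.  (the marsh camp: 0S 0Z; the dry ground: 2S 2Z)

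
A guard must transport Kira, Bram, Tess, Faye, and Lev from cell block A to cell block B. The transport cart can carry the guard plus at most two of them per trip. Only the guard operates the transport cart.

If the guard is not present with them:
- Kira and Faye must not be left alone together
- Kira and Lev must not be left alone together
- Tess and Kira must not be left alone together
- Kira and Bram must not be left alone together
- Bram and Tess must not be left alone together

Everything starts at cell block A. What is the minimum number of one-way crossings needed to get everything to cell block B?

7

Counting alone: the guard can take at most 2 across per trip to cell block B, so moving all 5 needs at least 3 loaded trips out, with a return between consecutive ones — at least 5 crossings.
The safety rule pushes this higher. Following every safe sequence of crossings, the most of the 5 that can be at cell block B as the transport cart arrives there on crossing 5 is 4 — never all 5.
So no plan with fewer than 7 crossings exists, and this one achieves 7:
1. Guard goes to cell block B with Bram and Kira.  [cell block A: Faye, Lev, Tess | cell block B: Bram, Kira]
2. Guard goes back to cell block A with Kira.  [cell block A: Faye, Kira, Lev, Tess | cell block B: Bram]
3. Guard goes to cell block B with Faye and Kira.  [cell block A: Lev, Tess | cell block B: Bram, Faye, Kira]
4. Guard goes back to cell block A with Kira.  [cell block A: Kira, Lev, Tess | cell block B: Bram, Faye]
5. Guard goes to cell block B with Kira and Lev.  [cell block A: Tess | cell block B: Bram, Faye, Kira, Lev]
6. Guard goes back to cell block A with Kira.  [cell block A: Kira, Tess | cell block B: Bram, Faye, Lev]
7. Guard goes to cell block B with Kira and Tess.  [cell block A: — | cell block B: Bram, Faye, Kira, Lev, Tess]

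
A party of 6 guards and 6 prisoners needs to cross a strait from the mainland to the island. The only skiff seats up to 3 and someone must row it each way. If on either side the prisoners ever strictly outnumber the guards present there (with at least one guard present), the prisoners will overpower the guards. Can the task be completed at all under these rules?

No

Following every safe sequence of crossings from the start, the most of the 12 that can be at the island as the skiff arrives there on crossings 1, 3, 5 is 3, 5, 6 respectively; the best ever achieved is 6 of 12.
From crossing 7 on, no configuration arises that was not already reachable earlier: only 17 distinct safe configurations (who is on which side, and where the skiff is) can ever be reached, none of them has everyone across, and every continuation just revisits them. They are: 0 guards + 0 prisoners across (skiff back at the start); 0 guards + 1 prisoner across (skiff there); 0 guards + 1 prisoner across (skiff back at the start); 0 guards + 2 prisoners across (skiff there); 0 guards + 2 prisoners across (skiff back at the start); 0 guards + 3 prisoners across (skiff there); 0 guards + 3 prisoners across (skiff back at the start); 0 guards + 4 prisoners across (skiff there); 0 guards + 4 prisoners across (skiff back at the start); 0 guards + 5 prisoners across (skiff there); 0 guards + 5 prisoners across (skiff back at the start); 0 guards + 6 prisoners across (skiff there); 1 guard + 1 prisoner across (skiff there); 1 guard + 1 prisoner across (skiff back at the start); 2 guards + 2 prisoners across (skiff there); 2 guards + 2 prisoners across (skiff back at the start); 3 guards + 3 prisoners across (skiff there). So no valid plan exists.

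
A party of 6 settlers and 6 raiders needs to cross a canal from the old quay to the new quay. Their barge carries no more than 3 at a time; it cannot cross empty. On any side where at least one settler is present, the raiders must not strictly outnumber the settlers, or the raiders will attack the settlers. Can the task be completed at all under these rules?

Following every safe sequence of crossings from the start, the most of the 12 that can be at the new quay as the barge arrives there on crossings 1, 3, 5 is 3, 5, 6 respectively; the best ever achieved is 6 of 12.
From crossing 7 on, no configuration arises that was not already reachable earlier: only 17 distinct safe configurations (who is on which side, and where the barge is) can ever be reached, none of them has everyone across, and every continuation just revisits them. They are: 0 settlers + 0 raiders across (barge back at the start); 0 settlers + 1 raider across (barge there); 0 settlers + 1 raider across (barge back at the start); 0 settlers + 2 raiders across (barge there); 0 settlers + 2 raiders across (barge back at the start); 0 settlers + 3 raiders across (barge there); 0 settlers + 3 raiders across (barge back at the start); 0 settlers + 4 raiders across (barge there); 0 settlers + 4 raiders across (barge back at the start); 0 settlers + 5 raiders across (barge there); 0 settlers + 5 raiders across (barge back at the start); 0 settlers + 6 raiders across (barge there); 1 settler + 1 raider across (barge there); 1 settler + 1 raider across (barge back at the start); 2 settlers + 2 raiders across (barge there); 2 settlers + 2 raiders across (barge back at the start); 3 settlers + 3 raiders across (barge there). So no valid plan exists.

No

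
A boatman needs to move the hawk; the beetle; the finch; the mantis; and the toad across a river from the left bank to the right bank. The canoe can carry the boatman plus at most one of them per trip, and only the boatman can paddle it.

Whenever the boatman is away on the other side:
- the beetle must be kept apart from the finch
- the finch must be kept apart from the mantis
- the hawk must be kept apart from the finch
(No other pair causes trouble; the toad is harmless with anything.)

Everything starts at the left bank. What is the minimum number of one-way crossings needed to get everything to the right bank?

impossible

Following every safe sequence of crossings from the start, the most of the 5 that can be at the right bank as the canoe arrives there on crossings 1, 3, 5 is 1, 2, 3 respectively; the best ever achieved is 3 of 5.
From crossing 7 on, no configuration arises that was not already reachable earlier: only 18 distinct safe configurations (who is on which side, and where the canoe is) can ever be reached, none of them has everyone across, and every continuation just revisits them. So no valid plan exists.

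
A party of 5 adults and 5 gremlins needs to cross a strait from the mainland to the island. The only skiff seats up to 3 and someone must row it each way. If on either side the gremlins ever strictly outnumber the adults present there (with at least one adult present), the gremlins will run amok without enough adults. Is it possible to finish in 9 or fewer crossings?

No

Counting alone: each trip to the island takes at most 3 across and each return brings at least 1 back, so after t trips out (and t−1 returns) at most 3t − (t−1) of the 10 are across; that first reaches 10 at t = 5, so at least 9 crossings are needed.
The safety rule pushes this higher. Following every safe sequence of crossings, the most of the 10 that can be at the island as the skiff arrives there on crossing 9 is 9 — never all 10.
So the move cannot be finished within 9 crossings. (The shortest complete plan takes 11:)
1. 2 gremlins → the island.  (the mainland: 5A 3G; the island: 0A 2G)
2. 1 gremlin ← the mainland.  (the mainland: 5A 4G; the island: 0A 1G)
3. 3 gremlins → the island.  (the mainland: 5A 1G; the island: 0A 4G)
4. 1 gremlin ← the mainland.  (the mainland: 5A 2G; the island: 0A 3G)
5. 3 adults → the island.  (the mainland: 2A 2G; the island: 3A 3G)
6. 1 adult and 1 gremlin ← the mainland.  (the mainland: 3A 3G; the island: 2A 2G)
7. 3 adults → the island.  (the mainland: 0A 3G; the island: 5A 2G)
8. 1 gremlin ← the mainland.  (the mainland: 0A 4G; the island: 5A 1G)
9. 2 gremlins → the island.  (the mainland: 0A 2G; the island: 5A 3G)
10. 1 gremlin ← the mainland.  (the mainland: 0A 3G; the island: 5A 2G)
11. 3 gremlins → the island.  (the mainland: 0A 0G; the island: 5A 5G)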